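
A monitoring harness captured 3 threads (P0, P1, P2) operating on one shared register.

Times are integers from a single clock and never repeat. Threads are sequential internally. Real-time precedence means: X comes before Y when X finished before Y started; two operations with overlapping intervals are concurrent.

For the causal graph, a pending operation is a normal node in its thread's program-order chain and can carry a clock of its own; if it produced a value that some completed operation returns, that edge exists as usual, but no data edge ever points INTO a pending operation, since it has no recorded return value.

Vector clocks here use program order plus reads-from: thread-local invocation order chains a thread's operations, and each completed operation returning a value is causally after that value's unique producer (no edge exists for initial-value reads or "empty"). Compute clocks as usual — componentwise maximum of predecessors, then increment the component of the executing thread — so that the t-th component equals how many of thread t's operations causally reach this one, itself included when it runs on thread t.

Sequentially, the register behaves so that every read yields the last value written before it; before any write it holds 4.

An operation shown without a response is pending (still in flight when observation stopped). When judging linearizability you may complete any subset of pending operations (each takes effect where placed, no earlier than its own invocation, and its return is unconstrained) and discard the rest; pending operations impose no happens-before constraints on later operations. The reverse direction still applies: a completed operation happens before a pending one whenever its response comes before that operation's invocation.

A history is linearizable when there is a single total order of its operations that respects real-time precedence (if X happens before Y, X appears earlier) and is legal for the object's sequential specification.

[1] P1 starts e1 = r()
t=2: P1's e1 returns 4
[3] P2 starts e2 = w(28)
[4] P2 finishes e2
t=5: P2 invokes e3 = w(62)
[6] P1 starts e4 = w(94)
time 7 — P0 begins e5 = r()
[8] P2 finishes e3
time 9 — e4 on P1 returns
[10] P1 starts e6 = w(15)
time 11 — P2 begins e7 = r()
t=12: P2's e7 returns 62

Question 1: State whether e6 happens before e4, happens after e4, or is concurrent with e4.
Answer: after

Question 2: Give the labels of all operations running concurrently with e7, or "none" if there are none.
Answer: e5, e6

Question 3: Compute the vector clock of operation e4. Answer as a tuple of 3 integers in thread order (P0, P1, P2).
Answer: (0, 2, 0)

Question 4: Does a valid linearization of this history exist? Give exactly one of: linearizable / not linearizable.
witness order: e1, e2, e4, e3, e5, e7
after step 1 (e1 r() → 4): value 4
after step 2 (e2 w(28)): value 28
after step 3 (e4 w(94)): value 94
after step 4 (e3 w(62)): value 62
after step 5 (e5 r() (pending, included)): value 62
after step 6 (e7 r() → 62): value 62

linearizable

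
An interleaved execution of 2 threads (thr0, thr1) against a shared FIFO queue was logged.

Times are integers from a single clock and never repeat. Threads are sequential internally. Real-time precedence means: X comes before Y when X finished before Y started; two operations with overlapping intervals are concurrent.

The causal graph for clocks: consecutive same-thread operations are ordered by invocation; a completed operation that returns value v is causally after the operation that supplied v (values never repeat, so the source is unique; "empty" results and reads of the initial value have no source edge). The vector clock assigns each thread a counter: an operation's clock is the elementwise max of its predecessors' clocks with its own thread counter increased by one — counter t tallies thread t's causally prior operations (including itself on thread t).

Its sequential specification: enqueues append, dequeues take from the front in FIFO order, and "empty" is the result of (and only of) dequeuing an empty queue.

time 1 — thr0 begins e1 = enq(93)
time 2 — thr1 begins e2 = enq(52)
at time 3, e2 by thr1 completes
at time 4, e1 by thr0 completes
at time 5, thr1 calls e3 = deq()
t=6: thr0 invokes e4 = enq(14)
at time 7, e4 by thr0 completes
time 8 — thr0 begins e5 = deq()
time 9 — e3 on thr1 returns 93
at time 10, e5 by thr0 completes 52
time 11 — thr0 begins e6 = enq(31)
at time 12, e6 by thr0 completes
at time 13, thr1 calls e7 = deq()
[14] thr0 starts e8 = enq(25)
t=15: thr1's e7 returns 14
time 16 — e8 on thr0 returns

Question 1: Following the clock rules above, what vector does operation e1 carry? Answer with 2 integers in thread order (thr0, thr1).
(1, 0)

root op e2, invoked 2: fresh clock plus thr1's own tick → (0, 1)
root op e1, invoked 1: fresh clock plus thr0's own tick → (1, 0)
invoked at 6, e4 merges VC(e1)=(1, 0) and bumps thr0's slot → (2, 0)
invoked at 5, e3 merges VC(e1)=(1, 0), VC(e2)=(0, 1) and bumps thr1's slot → (1, 2)
invoked at 8, e5 merges VC(e2)=(0, 1), VC(e4)=(2, 0) and bumps thr0's slot → (3, 1)
invoked at 13, e7 merges VC(e3)=(1, 2), VC(e4)=(2, 0) and bumps thr1's slot → (2, 3)
invoked at 11, e6 merges VC(e5)=(3, 1) and bumps thr0's slot → (4, 1)
invoked at 14, e8 merges VC(e6)=(4, 1) and bumps thr0's slot → (5, 1)
target: VC(e1) = (1, 0)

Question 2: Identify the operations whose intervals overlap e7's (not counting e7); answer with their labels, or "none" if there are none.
e8

overlap test against e7 [13,15]: concurrent iff the interval meets 13..15
e1 [1,4]: before
e2 [2,3]: before
e3 [5,9]: before
e4 [6,7]: before
e5 [8,10]: before
e6 [11,12]: before
e8 [14,16]: concurrent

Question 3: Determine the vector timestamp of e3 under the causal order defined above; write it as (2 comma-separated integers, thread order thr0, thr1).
(1, 2)

invoked at 2, e2 has no predecessors; its own thr1 bump gives (0, 1)
invoked at 1, e1 has no predecessors; its own thr0 bump gives (1, 0)
VC(e4, invoked at 6): max of VC(e1)=(1, 0), then +1 on thread thr0 → (2, 0)
VC(e3, invoked at 5): max of VC(e1)=(1, 0), VC(e2)=(0, 1), then +1 on thread thr1 → (1, 2)
VC(e5, invoked at 8): max of VC(e2)=(0, 1), VC(e4)=(2, 0), then +1 on thread thr0 → (3, 1)
VC(e7, invoked at 13): max of VC(e3)=(1, 2), VC(e4)=(2, 0), then +1 on thread thr1 → (2, 3)
VC(e6, invoked at 11): max of VC(e5)=(3, 1), then +1 on thread thr0 → (4, 1)
VC(e8, invoked at 14): max of VC(e6)=(4, 1), then +1 on thread thr0 → (5, 1)
target: VC(e3) = (1, 2)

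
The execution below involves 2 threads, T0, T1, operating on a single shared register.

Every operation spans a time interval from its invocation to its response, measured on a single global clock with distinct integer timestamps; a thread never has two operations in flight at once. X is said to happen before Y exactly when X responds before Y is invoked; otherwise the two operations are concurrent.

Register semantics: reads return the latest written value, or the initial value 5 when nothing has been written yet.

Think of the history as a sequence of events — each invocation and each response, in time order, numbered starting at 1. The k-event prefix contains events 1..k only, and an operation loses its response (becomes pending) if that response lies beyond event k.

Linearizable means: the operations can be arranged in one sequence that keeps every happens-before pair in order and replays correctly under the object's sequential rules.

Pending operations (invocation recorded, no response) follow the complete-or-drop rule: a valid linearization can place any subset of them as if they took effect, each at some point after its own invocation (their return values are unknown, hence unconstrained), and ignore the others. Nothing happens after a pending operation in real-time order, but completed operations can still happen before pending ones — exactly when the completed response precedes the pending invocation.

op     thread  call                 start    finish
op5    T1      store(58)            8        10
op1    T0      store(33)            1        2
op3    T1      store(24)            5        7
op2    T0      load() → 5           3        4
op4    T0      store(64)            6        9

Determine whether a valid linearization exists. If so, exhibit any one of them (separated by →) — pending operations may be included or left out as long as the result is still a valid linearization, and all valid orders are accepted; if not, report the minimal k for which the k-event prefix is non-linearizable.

the violation lands at event 4, op2's response at time 4: events 1..3 linearize, events 1..4 do not
a single order respects real time; the 2 completed register operations fail replay along it
one such order, op1, op2, breaks at step 2 where op2 load() → 5 is illegal

not linearizable — minimal violating prefix: 4 events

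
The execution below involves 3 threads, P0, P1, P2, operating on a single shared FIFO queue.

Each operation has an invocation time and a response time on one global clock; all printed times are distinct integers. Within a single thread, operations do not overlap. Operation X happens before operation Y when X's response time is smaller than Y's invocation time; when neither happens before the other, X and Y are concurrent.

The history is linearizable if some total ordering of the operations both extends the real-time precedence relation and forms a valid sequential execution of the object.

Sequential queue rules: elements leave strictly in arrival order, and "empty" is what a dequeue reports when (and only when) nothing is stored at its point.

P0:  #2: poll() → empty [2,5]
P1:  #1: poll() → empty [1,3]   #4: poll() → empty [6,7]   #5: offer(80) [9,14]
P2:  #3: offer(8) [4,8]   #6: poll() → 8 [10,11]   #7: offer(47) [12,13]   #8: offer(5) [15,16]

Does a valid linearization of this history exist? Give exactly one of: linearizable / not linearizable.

linearizable

one valid linearization: #1, #2, #4, #3, #5, #6, #7, #8
after step 1 (#1 poll() → empty): queue <>
after step 2 (#2 poll() → empty): queue <>
after step 3 (#4 poll() → empty): queue <>
after step 4 (#3 offer(8)): queue <8>
after step 5 (#5 offer(80)): queue <8,80>
after step 6 (#6 poll() → 8): queue <80>
after step 7 (#7 offer(47)): queue <80,47>
after step 8 (#8 offer(5)): queue <80,47,5>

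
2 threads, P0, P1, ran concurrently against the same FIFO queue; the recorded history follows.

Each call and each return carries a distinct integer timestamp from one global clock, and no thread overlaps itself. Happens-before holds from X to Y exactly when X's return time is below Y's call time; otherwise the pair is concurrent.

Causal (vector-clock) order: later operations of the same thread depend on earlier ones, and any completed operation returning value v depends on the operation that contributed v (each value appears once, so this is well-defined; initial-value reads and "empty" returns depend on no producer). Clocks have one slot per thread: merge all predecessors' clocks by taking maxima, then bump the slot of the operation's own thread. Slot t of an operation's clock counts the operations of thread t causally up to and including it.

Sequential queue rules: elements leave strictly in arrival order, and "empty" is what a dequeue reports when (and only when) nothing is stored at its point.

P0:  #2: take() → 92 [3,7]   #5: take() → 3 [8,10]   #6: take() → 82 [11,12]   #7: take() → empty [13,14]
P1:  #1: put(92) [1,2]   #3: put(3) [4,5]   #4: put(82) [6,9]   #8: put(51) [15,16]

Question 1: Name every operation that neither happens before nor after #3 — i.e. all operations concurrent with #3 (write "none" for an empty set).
Answer: #2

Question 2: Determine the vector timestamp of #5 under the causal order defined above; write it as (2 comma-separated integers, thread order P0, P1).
Answer: (2, 2)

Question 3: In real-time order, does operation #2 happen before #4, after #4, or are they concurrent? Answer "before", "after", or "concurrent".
Answer: concurrent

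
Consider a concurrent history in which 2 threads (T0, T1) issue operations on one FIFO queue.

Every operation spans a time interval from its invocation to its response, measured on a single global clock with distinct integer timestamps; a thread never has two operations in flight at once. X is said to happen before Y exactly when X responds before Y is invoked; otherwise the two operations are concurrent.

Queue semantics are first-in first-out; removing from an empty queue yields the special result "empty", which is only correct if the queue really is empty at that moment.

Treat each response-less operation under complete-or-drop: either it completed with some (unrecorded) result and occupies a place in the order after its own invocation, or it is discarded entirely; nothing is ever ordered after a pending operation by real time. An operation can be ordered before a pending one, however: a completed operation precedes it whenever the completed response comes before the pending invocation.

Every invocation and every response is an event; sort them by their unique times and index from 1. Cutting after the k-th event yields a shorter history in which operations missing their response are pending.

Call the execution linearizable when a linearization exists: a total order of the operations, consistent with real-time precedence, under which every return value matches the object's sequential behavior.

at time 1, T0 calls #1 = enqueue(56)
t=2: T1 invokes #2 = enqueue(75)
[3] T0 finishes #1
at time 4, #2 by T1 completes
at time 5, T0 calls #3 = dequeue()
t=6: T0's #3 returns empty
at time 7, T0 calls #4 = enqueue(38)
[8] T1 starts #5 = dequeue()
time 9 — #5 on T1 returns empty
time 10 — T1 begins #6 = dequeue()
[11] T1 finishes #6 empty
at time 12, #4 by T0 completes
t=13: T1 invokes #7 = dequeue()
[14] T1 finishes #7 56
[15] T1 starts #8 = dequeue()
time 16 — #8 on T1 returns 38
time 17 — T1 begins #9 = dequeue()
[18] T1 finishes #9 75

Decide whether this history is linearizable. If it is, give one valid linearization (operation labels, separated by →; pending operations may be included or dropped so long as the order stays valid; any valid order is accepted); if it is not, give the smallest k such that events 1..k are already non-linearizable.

not linearizable — minimal violating prefix: 6 events

events 1..5 are fine; event 6 — the response of #3 at time 6 — makes the prefix non-linearizable
no legal order exists: 2 real-time-consistent candidates over 3 completed FIFO queue operations, all rejected
take #1, #2, #3: step 3 already fails, because #3 dequeue() → empty cannot occur there
take #2, #1, #3: step 3 already fails, because #3 dequeue() → empty cannot occur there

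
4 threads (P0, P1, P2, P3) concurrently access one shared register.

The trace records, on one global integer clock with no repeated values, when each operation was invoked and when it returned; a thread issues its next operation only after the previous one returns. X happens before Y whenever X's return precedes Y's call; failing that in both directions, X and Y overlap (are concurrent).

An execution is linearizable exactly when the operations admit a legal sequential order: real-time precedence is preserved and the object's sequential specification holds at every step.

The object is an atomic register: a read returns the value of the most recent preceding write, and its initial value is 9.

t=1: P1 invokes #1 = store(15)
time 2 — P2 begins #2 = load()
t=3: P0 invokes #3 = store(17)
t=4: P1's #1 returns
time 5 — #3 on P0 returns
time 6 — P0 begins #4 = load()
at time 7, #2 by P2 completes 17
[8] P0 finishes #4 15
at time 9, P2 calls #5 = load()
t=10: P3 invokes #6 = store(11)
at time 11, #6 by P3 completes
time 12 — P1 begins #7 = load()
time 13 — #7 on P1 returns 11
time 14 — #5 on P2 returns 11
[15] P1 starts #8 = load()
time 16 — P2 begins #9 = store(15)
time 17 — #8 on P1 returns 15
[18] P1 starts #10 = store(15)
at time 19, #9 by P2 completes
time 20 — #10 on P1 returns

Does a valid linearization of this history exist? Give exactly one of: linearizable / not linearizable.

one valid linearization: #3, #2, #1, #4, #6, #5, #7, #9, #8, #10
1. #3 store(17), leaving value 17
2. #2 load() → 17, leaving value 17
3. #1 store(15), leaving value 15
4. #4 load() → 15, leaving value 15
5. #6 store(11), leaving value 11
6. #5 load() → 11, leaving value 11
7. #7 load() → 11, leaving value 11
8. #9 store(15), leaving value 15
9. #8 load() → 15, leaving value 15
10. #10 store(15), leaving value 15

linearizable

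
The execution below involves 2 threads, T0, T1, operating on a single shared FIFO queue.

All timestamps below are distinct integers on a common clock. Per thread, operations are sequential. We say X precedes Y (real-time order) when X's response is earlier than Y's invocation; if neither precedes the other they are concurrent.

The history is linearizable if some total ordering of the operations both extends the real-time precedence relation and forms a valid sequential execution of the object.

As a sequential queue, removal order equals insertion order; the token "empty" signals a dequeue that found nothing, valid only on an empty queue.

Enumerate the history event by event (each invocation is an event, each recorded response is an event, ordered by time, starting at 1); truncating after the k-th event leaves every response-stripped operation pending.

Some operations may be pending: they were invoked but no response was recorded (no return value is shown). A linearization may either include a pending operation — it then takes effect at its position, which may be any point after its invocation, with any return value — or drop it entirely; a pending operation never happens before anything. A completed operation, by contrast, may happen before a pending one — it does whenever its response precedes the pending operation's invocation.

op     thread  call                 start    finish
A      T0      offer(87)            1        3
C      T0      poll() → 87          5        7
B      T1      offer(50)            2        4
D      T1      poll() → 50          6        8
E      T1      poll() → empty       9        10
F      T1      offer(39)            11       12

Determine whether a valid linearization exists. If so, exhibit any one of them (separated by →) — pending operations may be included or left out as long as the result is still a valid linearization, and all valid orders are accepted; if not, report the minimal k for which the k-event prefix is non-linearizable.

1. A offer(87), leaving queue <87>
2. B offer(50), leaving queue <87,50>
3. C poll() → 87, leaving queue <50>
4. D poll() → 50, leaving queue <>
5. E poll() → empty, leaving queue <>
6. F offer(39), leaving queue <39>

linearizable — witness: A → B → C → D → E → F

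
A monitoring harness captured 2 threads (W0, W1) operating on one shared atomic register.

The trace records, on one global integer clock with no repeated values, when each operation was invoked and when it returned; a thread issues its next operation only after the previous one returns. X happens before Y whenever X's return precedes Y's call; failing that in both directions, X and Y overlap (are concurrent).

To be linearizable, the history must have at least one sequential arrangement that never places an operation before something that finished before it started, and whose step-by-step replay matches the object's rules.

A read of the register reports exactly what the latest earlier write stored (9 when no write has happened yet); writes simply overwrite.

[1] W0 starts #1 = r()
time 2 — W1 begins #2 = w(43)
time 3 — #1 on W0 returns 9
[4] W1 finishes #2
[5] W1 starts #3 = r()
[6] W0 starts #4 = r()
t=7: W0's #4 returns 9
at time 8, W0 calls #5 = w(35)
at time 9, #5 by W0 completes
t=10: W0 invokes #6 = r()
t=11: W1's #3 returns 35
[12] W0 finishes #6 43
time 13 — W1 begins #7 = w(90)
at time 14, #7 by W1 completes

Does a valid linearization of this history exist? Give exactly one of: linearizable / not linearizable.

not linearizable

cut after 6 events: linearizable; cut after 7 events (#4 responds, time 7): not linearizable
3 completed operations, 2 real-time-consistent orders — every atomic register replay fails
no escape via the 1 pending operation (#3): every completion choice fails
sample order #1, #2, #4 (pending dropped) stalls at step 3 — #4 r() → 9 has no legal effect
sample order #2, #1, #4 (pending dropped) stalls at step 2 — #1 r() → 9 has no legal effect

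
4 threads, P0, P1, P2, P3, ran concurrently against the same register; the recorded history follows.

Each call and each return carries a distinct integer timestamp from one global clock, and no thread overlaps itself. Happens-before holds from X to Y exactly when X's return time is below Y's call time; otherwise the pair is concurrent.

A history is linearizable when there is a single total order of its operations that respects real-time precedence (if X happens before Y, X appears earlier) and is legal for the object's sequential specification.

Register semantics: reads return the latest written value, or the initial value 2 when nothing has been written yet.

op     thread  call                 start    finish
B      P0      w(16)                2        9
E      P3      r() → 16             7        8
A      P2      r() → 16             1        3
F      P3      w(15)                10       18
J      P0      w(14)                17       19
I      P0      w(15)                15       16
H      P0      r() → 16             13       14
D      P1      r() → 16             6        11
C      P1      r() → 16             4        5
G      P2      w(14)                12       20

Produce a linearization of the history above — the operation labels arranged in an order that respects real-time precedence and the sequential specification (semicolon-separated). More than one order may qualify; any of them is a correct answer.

B; A; C; D; E; H; F; G; I; J

step 1: B w(16) — value 16
step 2: A r() → 16 — value 16
step 3: C r() → 16 — value 16
step 4: D r() → 16 — value 16
step 5: E r() → 16 — value 16
step 6: H r() → 16 — value 16
step 7: F w(15) — value 15
step 8: G w(14) — value 14
step 9: I w(15) — value 15
step 10: J w(14) — value 14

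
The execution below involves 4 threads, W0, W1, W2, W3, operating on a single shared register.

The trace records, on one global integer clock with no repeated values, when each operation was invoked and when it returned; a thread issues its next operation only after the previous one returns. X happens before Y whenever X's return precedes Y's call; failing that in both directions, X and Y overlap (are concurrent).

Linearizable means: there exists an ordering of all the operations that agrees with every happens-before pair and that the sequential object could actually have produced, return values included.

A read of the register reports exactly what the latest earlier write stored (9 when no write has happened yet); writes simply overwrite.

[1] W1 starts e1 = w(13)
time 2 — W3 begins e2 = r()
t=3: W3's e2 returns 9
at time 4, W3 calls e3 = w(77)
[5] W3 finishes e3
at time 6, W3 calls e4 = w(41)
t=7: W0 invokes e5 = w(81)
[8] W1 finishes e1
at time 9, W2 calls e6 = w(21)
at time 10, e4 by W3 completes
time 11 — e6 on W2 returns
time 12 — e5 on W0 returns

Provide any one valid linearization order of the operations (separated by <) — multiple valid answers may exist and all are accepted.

1. e2 r() → 9, leaving value 9
2. e1 w(13), leaving value 13
3. e3 w(77), leaving value 77
4. e4 w(41), leaving value 41
5. e5 w(81), leaving value 81
6. e6 w(21), leaving value 21

e2 < e1 < e3 < e4 < e5 < e6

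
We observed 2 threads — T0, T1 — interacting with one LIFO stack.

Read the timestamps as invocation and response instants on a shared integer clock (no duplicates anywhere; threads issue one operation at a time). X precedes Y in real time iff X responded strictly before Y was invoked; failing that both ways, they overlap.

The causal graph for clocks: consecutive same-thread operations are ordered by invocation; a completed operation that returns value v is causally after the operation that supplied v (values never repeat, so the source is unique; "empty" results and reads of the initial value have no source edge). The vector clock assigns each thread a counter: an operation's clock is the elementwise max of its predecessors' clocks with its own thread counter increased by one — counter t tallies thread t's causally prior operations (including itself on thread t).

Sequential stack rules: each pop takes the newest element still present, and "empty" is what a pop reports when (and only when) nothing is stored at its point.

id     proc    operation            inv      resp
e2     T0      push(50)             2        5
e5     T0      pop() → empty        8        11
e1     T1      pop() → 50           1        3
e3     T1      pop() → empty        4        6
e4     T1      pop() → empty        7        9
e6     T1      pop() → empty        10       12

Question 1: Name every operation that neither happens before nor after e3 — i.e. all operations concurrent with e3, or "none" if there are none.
e2

e3 spans [4,6]: anything still running between times 4 and 6 counts as concurrent
e1 [1,3]: before
e2 [2,5]: concurrent
e4 [7,9]: after
e5 [8,11]: after
e6 [10,12]: after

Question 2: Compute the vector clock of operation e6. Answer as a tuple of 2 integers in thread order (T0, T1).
(1, 4)

invoked at 2, e2 has no predecessors; its own T0 bump gives (1, 0)
e1, invoked 1, takes VC(e2)=(1, 0) under max, adds 1 for T1 → (1, 1)
e5, invoked 8, takes VC(e2)=(1, 0) under max, adds 1 for T0 → (2, 0)
e3, invoked 4, takes VC(e1)=(1, 1) under max, adds 1 for T1 → (1, 2)
e4, invoked 7, takes VC(e3)=(1, 2) under max, adds 1 for T1 → (1, 3)
e6, invoked 10, takes VC(e4)=(1, 3) under max, adds 1 for T1 → (1, 4)
target: VC(e6) = (1, 4)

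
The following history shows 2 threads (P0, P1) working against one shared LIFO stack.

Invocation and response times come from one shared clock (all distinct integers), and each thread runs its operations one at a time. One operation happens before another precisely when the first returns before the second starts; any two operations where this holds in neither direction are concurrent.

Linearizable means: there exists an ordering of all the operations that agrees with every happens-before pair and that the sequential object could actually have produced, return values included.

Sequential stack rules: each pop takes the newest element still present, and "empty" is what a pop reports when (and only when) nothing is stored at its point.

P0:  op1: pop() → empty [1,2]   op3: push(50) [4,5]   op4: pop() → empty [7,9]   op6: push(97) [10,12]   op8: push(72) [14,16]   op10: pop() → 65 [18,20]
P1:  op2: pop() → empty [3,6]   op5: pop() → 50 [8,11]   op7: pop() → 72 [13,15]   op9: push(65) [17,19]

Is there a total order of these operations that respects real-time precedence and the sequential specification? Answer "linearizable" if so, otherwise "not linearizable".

a witness: op1, op2, op3, op5, op4, op6, op8, op7, op9, op10
after step 1 (op1 pop() → empty): stack <>
after step 2 (op2 pop() → empty): stack <>
after step 3 (op3 push(50)): stack <50>
after step 4 (op5 pop() → 50): stack <>
after step 5 (op4 pop() → empty): stack <>
after step 6 (op6 push(97)): stack <97>
after step 7 (op8 push(72)): stack <97,72>
after step 8 (op7 pop() → 72): stack <97>
after step 9 (op9 push(65)): stack <97,65>
after step 10 (op10 pop() → 65): stack <97>

linearizable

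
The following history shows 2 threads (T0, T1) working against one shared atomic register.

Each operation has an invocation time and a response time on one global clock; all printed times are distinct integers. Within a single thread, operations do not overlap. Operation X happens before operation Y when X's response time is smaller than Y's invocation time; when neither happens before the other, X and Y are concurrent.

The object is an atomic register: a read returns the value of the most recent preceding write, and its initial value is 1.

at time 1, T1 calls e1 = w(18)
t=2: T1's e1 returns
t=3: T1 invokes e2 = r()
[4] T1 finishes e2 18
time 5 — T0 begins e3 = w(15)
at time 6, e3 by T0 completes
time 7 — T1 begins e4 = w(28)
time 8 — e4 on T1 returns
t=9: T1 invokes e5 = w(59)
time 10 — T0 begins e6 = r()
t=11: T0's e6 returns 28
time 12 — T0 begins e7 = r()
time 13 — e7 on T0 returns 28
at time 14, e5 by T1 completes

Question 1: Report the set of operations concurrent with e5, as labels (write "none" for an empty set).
Answer: e6, e7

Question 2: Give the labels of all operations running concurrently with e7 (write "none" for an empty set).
Answer: e5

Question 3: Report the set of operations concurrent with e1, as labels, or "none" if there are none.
Answer: none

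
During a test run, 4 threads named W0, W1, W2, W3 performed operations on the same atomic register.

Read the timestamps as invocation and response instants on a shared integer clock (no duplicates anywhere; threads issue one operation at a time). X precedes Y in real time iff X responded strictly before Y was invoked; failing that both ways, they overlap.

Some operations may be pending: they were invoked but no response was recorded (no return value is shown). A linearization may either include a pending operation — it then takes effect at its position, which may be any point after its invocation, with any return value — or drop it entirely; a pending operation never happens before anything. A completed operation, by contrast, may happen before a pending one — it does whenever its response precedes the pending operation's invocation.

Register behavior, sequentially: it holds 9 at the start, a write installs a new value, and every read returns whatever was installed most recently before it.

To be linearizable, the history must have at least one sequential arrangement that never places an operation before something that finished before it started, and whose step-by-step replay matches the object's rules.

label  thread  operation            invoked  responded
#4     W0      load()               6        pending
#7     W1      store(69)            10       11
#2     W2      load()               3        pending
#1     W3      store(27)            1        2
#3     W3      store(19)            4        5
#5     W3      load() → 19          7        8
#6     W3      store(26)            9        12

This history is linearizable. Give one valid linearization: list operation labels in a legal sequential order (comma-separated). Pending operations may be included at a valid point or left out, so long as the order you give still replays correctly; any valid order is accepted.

1. #1 store(27), leaving value 27
2. #2 load() (pending, included), leaving value 27
3. #3 store(19), leaving value 19
4. #4 load() (pending, included), leaving value 19
5. #5 load() → 19, leaving value 19
6. #6 store(26), leaving value 26
7. #7 store(69), leaving value 69

#1, #2, #3, #4, #5, #6, #7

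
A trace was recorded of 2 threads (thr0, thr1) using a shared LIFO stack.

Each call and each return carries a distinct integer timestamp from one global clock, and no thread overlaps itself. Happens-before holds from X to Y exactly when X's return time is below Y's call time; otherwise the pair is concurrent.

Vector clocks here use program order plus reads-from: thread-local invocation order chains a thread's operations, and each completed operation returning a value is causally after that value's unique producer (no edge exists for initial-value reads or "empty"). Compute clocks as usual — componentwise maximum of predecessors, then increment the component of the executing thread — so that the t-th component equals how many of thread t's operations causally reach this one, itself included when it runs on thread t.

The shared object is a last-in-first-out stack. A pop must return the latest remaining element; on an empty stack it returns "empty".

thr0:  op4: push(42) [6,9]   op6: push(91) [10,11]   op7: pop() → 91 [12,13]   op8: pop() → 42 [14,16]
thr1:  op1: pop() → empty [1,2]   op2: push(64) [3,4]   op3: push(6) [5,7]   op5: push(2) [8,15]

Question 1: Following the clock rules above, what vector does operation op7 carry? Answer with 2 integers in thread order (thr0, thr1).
(3, 0)

root op op1, invoked 1: fresh clock plus thr1's own tick → (0, 1)
root op op4, invoked 6: fresh clock plus thr0's own tick → (1, 0)
op2 (invocation 3): componentwise max over VC(op1)=(0, 1), +1 at thr1, giving (0, 2)
op6 (invocation 10): componentwise max over VC(op4)=(1, 0), +1 at thr0, giving (2, 0)
op3 (invocation 5): componentwise max over VC(op2)=(0, 2), +1 at thr1, giving (0, 3)
op7 (invocation 12): componentwise max over VC(op6)=(2, 0), +1 at thr0, giving (3, 0)
op5 (invocation 8): componentwise max over VC(op3)=(0, 3), +1 at thr1, giving (0, 4)
op8 (invocation 14): componentwise max over VC(op4)=(1, 0), VC(op7)=(3, 0), +1 at thr0, giving (4, 0)
target: VC(op7) = (3, 0)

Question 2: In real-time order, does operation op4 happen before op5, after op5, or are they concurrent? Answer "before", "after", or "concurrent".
concurrent

op4 spans [6,9], op5 spans [8,15]
the intervals overlap in both directions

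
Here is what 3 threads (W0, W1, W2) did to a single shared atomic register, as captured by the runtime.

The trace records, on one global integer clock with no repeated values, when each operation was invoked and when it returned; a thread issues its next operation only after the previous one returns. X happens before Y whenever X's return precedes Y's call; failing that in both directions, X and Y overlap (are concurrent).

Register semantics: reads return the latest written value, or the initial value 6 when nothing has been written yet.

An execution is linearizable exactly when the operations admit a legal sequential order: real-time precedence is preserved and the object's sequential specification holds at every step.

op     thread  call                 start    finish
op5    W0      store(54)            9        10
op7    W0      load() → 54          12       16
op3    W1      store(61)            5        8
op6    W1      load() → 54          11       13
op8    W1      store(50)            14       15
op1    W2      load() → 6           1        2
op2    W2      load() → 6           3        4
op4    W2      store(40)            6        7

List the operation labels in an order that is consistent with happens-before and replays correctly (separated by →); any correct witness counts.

op1 → op2 → op3 → op4 → op5 → op6 → op7 → op8

1. op1 load() → 6, leaving value 6
2. op2 load() → 6, leaving value 6
3. op3 store(61), leaving value 61
4. op4 store(40), leaving value 40
5. op5 store(54), leaving value 54
6. op6 load() → 54, leaving value 54
7. op7 load() → 54, leaving value 54
8. op8 store(50), leaving value 50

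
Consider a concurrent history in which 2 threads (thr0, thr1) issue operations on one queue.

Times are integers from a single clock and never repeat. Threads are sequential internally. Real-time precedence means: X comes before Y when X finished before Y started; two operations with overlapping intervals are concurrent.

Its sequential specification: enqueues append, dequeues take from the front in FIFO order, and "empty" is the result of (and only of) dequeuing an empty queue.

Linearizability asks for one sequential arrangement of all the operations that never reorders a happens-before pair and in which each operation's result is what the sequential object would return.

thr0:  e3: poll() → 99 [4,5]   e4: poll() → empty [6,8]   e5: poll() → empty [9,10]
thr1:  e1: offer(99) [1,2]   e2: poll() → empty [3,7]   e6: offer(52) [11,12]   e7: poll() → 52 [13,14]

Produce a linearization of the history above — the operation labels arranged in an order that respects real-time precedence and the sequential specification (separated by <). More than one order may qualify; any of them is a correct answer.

e1 < e3 < e2 < e4 < e5 < e6 < e7

step 1: e1 offer(99) — queue <99>
step 2: e3 poll() → 99 — queue <>
step 3: e2 poll() → empty — queue <>
step 4: e4 poll() → empty — queue <>
step 5: e5 poll() → empty — queue <>
step 6: e6 offer(52) — queue <52>
step 7: e7 poll() → 52 — queue <>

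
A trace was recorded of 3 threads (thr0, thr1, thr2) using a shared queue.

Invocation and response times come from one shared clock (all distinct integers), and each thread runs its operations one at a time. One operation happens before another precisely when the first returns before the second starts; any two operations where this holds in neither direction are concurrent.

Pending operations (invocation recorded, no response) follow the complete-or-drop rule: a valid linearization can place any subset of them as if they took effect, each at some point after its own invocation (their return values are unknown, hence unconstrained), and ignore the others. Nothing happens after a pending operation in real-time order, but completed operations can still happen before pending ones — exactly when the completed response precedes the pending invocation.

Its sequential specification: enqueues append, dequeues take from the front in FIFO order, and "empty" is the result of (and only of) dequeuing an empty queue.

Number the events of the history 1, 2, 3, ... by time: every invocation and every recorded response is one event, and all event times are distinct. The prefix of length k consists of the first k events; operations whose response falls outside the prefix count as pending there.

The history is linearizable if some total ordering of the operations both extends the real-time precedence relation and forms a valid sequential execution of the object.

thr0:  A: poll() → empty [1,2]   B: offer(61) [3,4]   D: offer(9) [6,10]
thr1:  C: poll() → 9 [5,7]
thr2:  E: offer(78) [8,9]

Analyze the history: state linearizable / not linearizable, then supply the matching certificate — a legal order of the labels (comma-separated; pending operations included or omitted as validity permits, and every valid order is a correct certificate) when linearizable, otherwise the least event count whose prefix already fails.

not linearizable — minimal violating prefix: 7 events

prefix check: 1..6 passes, 1..7 fails once C's time-7 response joins
one real-time candidate order over the 3 completed operations — the queue replay rejects it
completion choices over the 1 pending operation (D) were checked; none helps
sample order A, B, C (pending dropped) stalls at step 3 — C poll() → 9 has no legal effect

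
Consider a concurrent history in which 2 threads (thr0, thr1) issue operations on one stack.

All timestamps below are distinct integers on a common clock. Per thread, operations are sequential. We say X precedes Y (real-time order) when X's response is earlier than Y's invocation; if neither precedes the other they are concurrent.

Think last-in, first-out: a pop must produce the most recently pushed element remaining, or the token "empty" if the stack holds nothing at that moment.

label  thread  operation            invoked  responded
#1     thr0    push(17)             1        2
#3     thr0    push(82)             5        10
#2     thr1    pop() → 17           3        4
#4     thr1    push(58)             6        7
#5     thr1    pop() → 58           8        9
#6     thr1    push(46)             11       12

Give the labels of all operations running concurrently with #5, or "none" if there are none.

overlap test against #5 [8,9]: concurrent iff the interval meets 8..9
#1 [1,2]: before
#2 [3,4]: before
#3 [5,10]: concurrent
#4 [6,7]: before
#6 [11,12]: after

#3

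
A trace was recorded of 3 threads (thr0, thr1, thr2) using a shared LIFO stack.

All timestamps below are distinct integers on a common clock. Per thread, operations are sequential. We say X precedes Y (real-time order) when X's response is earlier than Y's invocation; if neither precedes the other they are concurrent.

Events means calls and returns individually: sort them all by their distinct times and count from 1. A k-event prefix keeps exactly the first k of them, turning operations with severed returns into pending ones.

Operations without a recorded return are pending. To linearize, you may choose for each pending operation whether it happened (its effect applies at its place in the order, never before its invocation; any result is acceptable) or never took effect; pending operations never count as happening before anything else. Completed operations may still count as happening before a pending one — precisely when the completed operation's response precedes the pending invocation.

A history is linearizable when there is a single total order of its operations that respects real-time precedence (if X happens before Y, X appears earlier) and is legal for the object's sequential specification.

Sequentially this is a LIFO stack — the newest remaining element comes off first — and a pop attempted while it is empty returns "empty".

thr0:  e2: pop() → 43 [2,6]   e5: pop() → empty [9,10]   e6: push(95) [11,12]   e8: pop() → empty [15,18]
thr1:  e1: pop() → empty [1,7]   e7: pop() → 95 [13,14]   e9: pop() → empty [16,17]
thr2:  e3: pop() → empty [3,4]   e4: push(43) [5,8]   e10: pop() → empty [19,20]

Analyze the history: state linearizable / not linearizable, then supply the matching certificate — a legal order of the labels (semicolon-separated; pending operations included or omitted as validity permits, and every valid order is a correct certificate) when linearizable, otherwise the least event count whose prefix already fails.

linearizable — witness: e1; e3; e4; e2; e5; e6; e7; e8; e9; e10

step 1: e1 pop() → empty — stack <>
step 2: e3 pop() → empty — stack <>
step 3: e4 push(43) — stack <43>
step 4: e2 pop() → 43 — stack <>
step 5: e5 pop() → empty — stack <>
step 6: e6 push(95) — stack <95>
step 7: e7 pop() → 95 — stack <>
step 8: e8 pop() → empty — stack <>
step 9: e9 pop() → empty — stack <>
step 10: e10 pop() → empty — stack <>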